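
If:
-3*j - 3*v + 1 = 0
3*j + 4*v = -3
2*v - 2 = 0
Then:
No Solution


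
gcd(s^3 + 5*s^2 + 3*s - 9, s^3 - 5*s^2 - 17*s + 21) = s^2 + 2*s - 3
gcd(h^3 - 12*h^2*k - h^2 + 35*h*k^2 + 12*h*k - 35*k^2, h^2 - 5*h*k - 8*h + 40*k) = h - 5*k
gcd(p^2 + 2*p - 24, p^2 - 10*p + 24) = p - 4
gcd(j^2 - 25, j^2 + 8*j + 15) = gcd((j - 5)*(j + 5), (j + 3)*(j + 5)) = j + 5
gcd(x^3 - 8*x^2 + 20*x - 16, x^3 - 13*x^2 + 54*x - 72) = x - 4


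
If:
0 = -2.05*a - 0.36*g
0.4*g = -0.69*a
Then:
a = 0.00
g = 0.00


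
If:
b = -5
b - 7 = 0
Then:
No Solution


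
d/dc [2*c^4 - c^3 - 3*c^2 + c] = 8*c^3 - 3*c^2 - 6*c + 1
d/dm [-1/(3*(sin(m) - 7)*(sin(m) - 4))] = (2*sin(m) - 11)*cos(m)/(3*(sin(m) - 7)^2*(sin(m) - 4)^2)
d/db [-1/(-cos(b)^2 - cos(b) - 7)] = (2*cos(b) + 1)*sin(b)/(cos(b)^2 + cos(b) + 7)^2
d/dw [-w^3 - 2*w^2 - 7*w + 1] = -3*w^2 - 4*w - 7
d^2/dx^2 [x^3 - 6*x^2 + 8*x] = 6*x - 12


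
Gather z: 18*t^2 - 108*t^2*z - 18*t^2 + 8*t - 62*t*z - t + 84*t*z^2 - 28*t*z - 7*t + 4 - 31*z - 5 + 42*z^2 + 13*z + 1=z^2*(84*t + 42) + z*(-108*t^2 - 90*t - 18)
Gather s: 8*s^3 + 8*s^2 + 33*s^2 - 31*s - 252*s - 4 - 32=8*s^3 + 41*s^2 - 283*s - 36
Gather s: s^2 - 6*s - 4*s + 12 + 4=s^2 - 10*s + 16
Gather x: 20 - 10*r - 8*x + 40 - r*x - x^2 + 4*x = -10*r - x^2 + x*(-r - 4) + 60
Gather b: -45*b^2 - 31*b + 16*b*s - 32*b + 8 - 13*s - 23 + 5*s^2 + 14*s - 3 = -45*b^2 + b*(16*s - 63) + 5*s^2 + s - 18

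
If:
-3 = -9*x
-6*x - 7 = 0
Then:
No Solution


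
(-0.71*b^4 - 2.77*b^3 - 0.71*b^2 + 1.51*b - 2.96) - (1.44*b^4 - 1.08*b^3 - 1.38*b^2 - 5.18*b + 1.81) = -2.15*b^4 - 1.69*b^3 + 0.67*b^2 + 6.69*b - 4.77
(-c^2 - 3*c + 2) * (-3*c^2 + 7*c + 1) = 3*c^4 + 2*c^3 - 28*c^2 + 11*c + 2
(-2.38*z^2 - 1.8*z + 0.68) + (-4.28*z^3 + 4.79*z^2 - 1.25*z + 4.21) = -4.28*z^3 + 2.41*z^2 - 3.05*z + 4.89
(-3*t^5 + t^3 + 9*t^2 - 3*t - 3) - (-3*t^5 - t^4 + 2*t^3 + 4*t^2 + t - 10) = t^4 - t^3 + 5*t^2 - 4*t + 7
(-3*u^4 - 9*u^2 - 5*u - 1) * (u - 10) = -3*u^5 + 30*u^4 - 9*u^3 + 85*u^2 + 49*u + 10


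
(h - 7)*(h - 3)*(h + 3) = h^3 - 7*h^2 - 9*h + 63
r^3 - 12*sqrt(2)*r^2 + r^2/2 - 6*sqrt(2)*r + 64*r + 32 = (r + 1/2)*(r - 8*sqrt(2))*(r - 4*sqrt(2))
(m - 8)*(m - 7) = m^2 - 15*m + 56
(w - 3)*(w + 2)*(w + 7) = w^3 + 6*w^2 - 13*w - 42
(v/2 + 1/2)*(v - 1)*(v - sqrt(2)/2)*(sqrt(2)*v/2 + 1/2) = sqrt(2)*v^4/4 - 3*sqrt(2)*v^2/8 + sqrt(2)/8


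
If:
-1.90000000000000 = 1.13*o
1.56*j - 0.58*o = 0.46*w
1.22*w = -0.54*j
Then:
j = -0.55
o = -1.68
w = 0.24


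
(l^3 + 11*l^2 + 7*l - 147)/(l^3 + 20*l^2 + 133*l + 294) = (l - 3)/(l + 6)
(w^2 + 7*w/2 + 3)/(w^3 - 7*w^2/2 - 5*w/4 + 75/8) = 4*(w + 2)/(4*w^2 - 20*w + 25)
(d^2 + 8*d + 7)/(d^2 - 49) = (d + 1)/(d - 7)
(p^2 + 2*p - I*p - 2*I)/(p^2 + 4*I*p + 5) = (p + 2)/(p + 5*I)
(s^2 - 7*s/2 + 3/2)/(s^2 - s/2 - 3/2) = (-2*s^2 + 7*s - 3)/(-2*s^2 + s + 3)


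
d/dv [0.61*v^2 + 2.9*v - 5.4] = 1.22*v + 2.9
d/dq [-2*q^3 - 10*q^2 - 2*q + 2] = -6*q^2 - 20*q - 2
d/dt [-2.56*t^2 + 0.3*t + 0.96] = 0.3 - 5.12*t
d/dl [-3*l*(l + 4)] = -6*l - 12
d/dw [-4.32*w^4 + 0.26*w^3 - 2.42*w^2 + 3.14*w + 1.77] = -17.28*w^3 + 0.78*w^2 - 4.84*w + 3.14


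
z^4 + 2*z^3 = z^3*(z + 2)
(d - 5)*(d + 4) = d^2 - d - 20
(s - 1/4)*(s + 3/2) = s^2 + 5*s/4 - 3/8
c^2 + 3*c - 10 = (c - 2)*(c + 5)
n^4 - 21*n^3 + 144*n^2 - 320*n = n*(n - 8)^2*(n - 5)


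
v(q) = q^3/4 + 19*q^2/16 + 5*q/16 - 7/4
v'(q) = 3*q^2/4 + 19*q/8 + 5/16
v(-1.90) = 0.23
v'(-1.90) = -1.49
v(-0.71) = -1.46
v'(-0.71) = -1.00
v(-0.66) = -1.51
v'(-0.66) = -0.93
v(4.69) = 51.63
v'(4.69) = 27.95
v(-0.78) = -1.39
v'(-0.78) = -1.08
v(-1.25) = -0.77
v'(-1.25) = -1.48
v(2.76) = 13.41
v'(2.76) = 12.58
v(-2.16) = 0.60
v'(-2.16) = -1.32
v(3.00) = 16.62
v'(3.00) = 14.19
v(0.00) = -1.75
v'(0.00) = 0.31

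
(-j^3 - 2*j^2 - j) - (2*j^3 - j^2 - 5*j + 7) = -3*j^3 - j^2 + 4*j - 7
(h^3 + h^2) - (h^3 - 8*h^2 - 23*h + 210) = 9*h^2 + 23*h - 210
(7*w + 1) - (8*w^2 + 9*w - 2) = -8*w^2 - 2*w + 3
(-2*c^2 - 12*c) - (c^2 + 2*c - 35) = -3*c^2 - 14*c + 35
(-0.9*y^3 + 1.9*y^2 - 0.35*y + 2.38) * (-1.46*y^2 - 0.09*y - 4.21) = 1.314*y^5 - 2.693*y^4 + 4.129*y^3 - 11.4423*y^2 + 1.2593*y - 10.0198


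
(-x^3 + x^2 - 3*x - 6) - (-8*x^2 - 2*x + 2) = -x^3 + 9*x^2 - x - 8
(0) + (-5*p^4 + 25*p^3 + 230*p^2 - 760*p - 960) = -5*p^4 + 25*p^3 + 230*p^2 - 760*p - 960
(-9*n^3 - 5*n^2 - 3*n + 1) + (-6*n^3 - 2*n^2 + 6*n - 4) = -15*n^3 - 7*n^2 + 3*n - 3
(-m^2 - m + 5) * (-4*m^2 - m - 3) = 4*m^4 + 5*m^3 - 16*m^2 - 2*m - 15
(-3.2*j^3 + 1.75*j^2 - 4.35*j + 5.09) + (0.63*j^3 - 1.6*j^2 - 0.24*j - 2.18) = -2.57*j^3 + 0.15*j^2 - 4.59*j + 2.91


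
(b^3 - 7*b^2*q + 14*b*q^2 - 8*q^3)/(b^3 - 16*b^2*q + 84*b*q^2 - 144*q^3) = (b^2 - 3*b*q + 2*q^2)/(b^2 - 12*b*q + 36*q^2)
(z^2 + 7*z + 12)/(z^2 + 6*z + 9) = (z + 4)/(z + 3)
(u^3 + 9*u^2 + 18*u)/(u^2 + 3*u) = u + 6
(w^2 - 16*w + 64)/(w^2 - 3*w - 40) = (w - 8)/(w + 5)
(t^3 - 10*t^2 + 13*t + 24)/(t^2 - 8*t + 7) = (t^3 - 10*t^2 + 13*t + 24)/(t^2 - 8*t + 7)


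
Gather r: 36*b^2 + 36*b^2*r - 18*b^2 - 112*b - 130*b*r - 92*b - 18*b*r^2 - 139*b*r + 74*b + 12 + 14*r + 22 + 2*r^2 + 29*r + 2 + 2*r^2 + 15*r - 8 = 18*b^2 - 130*b + r^2*(4 - 18*b) + r*(36*b^2 - 269*b + 58) + 28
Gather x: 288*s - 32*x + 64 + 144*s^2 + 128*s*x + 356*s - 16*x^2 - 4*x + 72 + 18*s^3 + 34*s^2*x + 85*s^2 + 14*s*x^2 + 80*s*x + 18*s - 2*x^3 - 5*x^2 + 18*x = 18*s^3 + 229*s^2 + 662*s - 2*x^3 + x^2*(14*s - 21) + x*(34*s^2 + 208*s - 18) + 136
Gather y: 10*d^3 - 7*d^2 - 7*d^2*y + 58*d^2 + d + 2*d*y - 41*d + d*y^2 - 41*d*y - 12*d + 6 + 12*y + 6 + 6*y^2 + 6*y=10*d^3 + 51*d^2 - 52*d + y^2*(d + 6) + y*(-7*d^2 - 39*d + 18) + 12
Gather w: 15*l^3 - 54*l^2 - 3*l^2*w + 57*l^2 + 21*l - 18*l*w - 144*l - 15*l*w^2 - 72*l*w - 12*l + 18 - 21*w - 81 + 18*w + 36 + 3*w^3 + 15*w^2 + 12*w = 15*l^3 + 3*l^2 - 135*l + 3*w^3 + w^2*(15 - 15*l) + w*(-3*l^2 - 90*l + 9) - 27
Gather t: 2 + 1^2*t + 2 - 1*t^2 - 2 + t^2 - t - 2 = 0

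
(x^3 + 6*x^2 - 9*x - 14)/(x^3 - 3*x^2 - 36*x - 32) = (x^2 + 5*x - 14)/(x^2 - 4*x - 32)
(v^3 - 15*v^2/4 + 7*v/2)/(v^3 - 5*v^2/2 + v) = (4*v - 7)/(2*(2*v - 1))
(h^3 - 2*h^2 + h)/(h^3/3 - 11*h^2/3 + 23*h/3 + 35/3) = 3*h*(h^2 - 2*h + 1)/(h^3 - 11*h^2 + 23*h + 35)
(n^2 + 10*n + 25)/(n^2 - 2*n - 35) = (n + 5)/(n - 7)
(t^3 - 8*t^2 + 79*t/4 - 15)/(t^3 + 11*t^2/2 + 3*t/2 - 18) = (t^2 - 13*t/2 + 10)/(t^2 + 7*t + 12)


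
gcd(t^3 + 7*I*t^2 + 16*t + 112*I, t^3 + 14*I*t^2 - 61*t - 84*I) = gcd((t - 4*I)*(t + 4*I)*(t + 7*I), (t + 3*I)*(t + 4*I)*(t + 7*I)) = t^2 + 11*I*t - 28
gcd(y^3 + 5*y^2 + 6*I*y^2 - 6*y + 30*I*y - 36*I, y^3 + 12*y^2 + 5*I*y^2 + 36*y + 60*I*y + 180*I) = y + 6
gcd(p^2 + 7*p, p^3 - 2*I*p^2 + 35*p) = p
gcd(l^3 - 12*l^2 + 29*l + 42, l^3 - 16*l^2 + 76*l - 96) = l - 6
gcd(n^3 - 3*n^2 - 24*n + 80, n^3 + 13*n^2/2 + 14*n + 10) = 1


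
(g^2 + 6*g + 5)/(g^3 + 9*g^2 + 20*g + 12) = (g + 5)/(g^2 + 8*g + 12)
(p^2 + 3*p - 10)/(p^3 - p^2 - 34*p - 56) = (-p^2 - 3*p + 10)/(-p^3 + p^2 + 34*p + 56)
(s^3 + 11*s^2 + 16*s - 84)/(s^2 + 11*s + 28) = (s^2 + 4*s - 12)/(s + 4)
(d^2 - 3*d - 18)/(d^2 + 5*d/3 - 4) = 3*(d - 6)/(3*d - 4)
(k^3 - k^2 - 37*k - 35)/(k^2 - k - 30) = (k^2 - 6*k - 7)/(k - 6)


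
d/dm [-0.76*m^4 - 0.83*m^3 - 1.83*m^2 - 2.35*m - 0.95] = -3.04*m^3 - 2.49*m^2 - 3.66*m - 2.35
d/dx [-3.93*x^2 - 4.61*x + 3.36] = -7.86*x - 4.61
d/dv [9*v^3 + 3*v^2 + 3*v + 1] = 27*v^2 + 6*v + 3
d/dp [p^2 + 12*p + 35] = 2*p + 12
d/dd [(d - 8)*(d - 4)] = 2*d - 12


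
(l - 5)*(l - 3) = l^2 - 8*l + 15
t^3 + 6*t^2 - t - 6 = (t - 1)*(t + 1)*(t + 6)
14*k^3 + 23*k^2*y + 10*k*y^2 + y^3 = (k + y)*(2*k + y)*(7*k + y)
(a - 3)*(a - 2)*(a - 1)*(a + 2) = a^4 - 4*a^3 - a^2 + 16*a - 12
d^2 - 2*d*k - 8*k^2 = (d - 4*k)*(d + 2*k)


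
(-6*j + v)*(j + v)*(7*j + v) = -42*j^3 - 41*j^2*v + 2*j*v^2 + v^3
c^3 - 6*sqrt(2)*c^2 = c^2*(c - 6*sqrt(2))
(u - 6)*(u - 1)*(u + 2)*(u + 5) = u^4 - 33*u^2 - 28*u + 60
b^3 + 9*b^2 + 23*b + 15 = (b + 1)*(b + 3)*(b + 5)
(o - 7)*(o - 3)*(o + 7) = o^3 - 3*o^2 - 49*o + 147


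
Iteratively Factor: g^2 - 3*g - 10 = (g - 5)*(g + 2)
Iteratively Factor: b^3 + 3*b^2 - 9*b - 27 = (b + 3)*(b^2 - 9) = (b + 3)^2*(b - 3)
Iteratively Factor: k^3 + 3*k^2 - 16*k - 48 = (k - 4)*(k^2 + 7*k + 12) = (k - 4)*(k + 4)*(k + 3)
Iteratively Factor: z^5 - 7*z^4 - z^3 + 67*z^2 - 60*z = (z - 4)*(z^4 - 3*z^3 - 13*z^2 + 15*z) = z*(z - 4)*(z^3 - 3*z^2 - 13*z + 15) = z*(z - 4)*(z - 1)*(z^2 - 2*z - 15) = z*(z - 5)*(z - 4)*(z - 1)*(z + 3)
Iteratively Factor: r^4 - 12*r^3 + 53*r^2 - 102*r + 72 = (r - 3)*(r^3 - 9*r^2 + 26*r - 24) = (r - 3)^2*(r^2 - 6*r + 8) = (r - 3)^2*(r - 2)*(r - 4)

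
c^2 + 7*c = c*(c + 7)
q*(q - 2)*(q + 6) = q^3 + 4*q^2 - 12*q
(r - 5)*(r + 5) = r^2 - 25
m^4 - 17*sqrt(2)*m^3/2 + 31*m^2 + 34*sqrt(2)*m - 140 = (m - 2)*(m + 2)*(m - 5*sqrt(2))*(m - 7*sqrt(2)/2)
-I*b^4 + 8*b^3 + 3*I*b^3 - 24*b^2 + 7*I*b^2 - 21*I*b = b*(b - 3)*(b + 7*I)*(-I*b + 1)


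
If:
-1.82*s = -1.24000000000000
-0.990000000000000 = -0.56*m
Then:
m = 1.77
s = 0.68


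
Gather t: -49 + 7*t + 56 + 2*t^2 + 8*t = 2*t^2 + 15*t + 7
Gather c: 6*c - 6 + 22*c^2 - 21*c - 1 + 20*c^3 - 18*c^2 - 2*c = 20*c^3 + 4*c^2 - 17*c - 7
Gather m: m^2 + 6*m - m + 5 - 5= m^2 + 5*m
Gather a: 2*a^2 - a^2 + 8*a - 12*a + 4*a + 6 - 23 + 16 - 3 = a^2 - 4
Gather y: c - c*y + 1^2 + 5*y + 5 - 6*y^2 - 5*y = -c*y + c - 6*y^2 + 6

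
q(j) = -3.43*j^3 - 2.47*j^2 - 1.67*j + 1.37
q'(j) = -10.29*j^2 - 4.94*j - 1.67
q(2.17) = -48.93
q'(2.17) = -60.84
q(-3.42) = 115.40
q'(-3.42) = -105.13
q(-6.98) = 1059.12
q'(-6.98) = -468.52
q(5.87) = -787.30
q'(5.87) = -385.23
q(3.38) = -164.94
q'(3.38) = -135.92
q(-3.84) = 165.58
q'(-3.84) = -134.43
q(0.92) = -4.93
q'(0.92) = -14.92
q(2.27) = -55.27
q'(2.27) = -65.91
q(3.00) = -118.48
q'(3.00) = -109.10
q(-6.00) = 663.35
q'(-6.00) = -342.47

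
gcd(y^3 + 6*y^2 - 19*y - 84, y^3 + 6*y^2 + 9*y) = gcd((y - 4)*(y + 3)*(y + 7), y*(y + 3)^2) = y + 3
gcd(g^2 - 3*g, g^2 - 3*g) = g^2 - 3*g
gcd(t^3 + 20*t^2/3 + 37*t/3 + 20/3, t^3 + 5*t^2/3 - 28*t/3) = t + 4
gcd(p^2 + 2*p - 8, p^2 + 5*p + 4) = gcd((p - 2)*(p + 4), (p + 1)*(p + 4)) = p + 4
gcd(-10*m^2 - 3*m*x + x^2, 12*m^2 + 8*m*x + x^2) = 2*m + x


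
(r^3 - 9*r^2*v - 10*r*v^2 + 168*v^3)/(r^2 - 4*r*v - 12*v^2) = (r^2 - 3*r*v - 28*v^2)/(r + 2*v)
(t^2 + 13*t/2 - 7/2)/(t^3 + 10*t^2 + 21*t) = (t - 1/2)/(t*(t + 3))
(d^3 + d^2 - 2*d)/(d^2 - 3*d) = (d^2 + d - 2)/(d - 3)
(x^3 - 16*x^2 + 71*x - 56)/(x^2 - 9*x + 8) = x - 7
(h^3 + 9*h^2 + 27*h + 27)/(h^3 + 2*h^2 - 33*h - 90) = (h^2 + 6*h + 9)/(h^2 - h - 30)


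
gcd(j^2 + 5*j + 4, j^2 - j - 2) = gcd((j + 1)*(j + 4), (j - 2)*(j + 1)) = j + 1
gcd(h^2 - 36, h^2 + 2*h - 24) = h + 6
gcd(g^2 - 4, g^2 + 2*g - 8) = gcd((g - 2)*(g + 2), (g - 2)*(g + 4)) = g - 2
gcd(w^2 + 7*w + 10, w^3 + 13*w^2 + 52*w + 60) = w^2 + 7*w + 10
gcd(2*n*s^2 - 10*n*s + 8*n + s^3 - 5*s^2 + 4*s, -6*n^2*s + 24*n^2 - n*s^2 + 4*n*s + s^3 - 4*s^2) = 2*n*s - 8*n + s^2 - 4*s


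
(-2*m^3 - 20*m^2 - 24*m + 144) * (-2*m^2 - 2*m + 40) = 4*m^5 + 44*m^4 + 8*m^3 - 1040*m^2 - 1248*m + 5760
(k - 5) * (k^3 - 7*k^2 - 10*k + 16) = k^4 - 12*k^3 + 25*k^2 + 66*k - 80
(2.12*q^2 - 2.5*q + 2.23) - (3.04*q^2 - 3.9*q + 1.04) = -0.92*q^2 + 1.4*q + 1.19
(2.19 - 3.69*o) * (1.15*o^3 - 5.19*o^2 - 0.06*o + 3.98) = -4.2435*o^4 + 21.6696*o^3 - 11.1447*o^2 - 14.8176*o + 8.7162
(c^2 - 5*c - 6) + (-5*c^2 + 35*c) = -4*c^2 + 30*c - 6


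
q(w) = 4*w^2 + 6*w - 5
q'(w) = 8*w + 6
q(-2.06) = -0.39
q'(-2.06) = -10.48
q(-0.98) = -7.04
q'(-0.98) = -1.84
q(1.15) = 7.19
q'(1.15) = 15.20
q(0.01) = -4.94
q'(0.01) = 6.08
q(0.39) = -2.05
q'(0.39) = 9.12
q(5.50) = 149.00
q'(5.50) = 50.00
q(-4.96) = 63.65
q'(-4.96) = -33.68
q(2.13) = 25.93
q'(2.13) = 23.04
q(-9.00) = 265.00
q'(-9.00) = -66.00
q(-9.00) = 265.00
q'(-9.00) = -66.00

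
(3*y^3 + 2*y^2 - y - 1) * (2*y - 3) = 6*y^4 - 5*y^3 - 8*y^2 + y + 3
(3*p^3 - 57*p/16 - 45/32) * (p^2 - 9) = 3*p^5 - 489*p^3/16 - 45*p^2/32 + 513*p/16 + 405/32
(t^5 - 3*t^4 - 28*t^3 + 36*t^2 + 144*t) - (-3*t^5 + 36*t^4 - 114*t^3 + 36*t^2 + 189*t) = 4*t^5 - 39*t^4 + 86*t^3 - 45*t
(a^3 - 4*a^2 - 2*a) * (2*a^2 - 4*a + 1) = 2*a^5 - 12*a^4 + 13*a^3 + 4*a^2 - 2*a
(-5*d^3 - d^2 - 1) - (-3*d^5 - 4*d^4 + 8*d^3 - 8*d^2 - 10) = 3*d^5 + 4*d^4 - 13*d^3 + 7*d^2 + 9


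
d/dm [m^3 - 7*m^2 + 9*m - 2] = 3*m^2 - 14*m + 9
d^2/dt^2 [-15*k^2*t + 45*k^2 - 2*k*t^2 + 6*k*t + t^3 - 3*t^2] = -4*k + 6*t - 6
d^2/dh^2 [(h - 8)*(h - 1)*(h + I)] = 6*h - 18 + 2*I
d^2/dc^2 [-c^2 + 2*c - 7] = -2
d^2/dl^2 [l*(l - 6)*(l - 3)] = 6*l - 18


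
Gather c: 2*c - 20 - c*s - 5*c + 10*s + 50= c*(-s - 3) + 10*s + 30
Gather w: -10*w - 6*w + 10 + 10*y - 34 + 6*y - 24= -16*w + 16*y - 48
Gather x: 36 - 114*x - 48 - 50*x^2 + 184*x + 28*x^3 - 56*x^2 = 28*x^3 - 106*x^2 + 70*x - 12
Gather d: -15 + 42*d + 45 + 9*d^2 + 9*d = 9*d^2 + 51*d + 30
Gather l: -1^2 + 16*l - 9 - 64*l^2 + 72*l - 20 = -64*l^2 + 88*l - 30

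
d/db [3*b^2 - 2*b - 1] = 6*b - 2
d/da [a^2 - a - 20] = 2*a - 1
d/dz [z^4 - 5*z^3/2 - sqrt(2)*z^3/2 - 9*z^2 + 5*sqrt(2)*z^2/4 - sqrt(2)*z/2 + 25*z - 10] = 4*z^3 - 15*z^2/2 - 3*sqrt(2)*z^2/2 - 18*z + 5*sqrt(2)*z/2 - sqrt(2)/2 + 25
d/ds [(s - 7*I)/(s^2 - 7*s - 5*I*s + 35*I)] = (-s^2 + 14*I*s + 35 - 14*I)/(s^4 + s^3*(-14 - 10*I) + s^2*(24 + 140*I) + s*(350 - 490*I) - 1225)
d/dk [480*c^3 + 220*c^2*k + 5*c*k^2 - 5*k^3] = 220*c^2 + 10*c*k - 15*k^2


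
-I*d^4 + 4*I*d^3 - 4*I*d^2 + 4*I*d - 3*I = (d - 3)*(d - I)*(d + I)*(-I*d + I)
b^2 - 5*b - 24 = (b - 8)*(b + 3)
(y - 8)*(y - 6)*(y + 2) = y^3 - 12*y^2 + 20*y + 96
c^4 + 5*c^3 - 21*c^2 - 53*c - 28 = (c - 4)*(c + 1)^2*(c + 7)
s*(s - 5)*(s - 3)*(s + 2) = s^4 - 6*s^3 - s^2 + 30*s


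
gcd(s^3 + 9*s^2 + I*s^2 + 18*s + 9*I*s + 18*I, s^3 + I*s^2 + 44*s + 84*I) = 1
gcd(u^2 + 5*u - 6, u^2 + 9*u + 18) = u + 6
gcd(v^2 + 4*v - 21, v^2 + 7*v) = v + 7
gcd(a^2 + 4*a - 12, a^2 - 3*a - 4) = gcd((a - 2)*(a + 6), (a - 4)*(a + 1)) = 1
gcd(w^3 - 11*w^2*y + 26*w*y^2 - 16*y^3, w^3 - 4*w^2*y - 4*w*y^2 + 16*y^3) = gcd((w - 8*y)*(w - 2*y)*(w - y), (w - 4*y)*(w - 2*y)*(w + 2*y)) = -w + 2*y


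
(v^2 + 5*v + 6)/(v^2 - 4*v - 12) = (v + 3)/(v - 6)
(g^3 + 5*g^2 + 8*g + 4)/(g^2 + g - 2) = (g^2 + 3*g + 2)/(g - 1)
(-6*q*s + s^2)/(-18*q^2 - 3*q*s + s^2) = s/(3*q + s)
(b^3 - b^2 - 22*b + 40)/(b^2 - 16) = (b^2 + 3*b - 10)/(b + 4)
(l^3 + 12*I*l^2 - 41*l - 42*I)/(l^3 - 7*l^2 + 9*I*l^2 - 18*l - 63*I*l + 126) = (l^2 + 9*I*l - 14)/(l^2 + l*(-7 + 6*I) - 42*I)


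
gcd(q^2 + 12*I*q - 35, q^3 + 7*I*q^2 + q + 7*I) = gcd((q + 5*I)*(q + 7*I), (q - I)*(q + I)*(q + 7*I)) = q + 7*I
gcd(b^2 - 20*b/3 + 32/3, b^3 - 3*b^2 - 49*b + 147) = 1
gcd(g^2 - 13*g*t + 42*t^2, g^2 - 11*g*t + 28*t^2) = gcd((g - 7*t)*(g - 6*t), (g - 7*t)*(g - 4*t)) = -g + 7*t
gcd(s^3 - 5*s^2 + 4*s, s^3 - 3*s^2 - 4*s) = s^2 - 4*s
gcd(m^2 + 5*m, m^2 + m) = m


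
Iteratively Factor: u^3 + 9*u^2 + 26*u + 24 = (u + 4)*(u^2 + 5*u + 6) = (u + 3)*(u + 4)*(u + 2)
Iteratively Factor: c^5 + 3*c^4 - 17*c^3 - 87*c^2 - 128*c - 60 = (c + 1)*(c^4 + 2*c^3 - 19*c^2 - 68*c - 60) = (c + 1)*(c + 2)*(c^3 - 19*c - 30) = (c - 5)*(c + 1)*(c + 2)*(c^2 + 5*c + 6) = (c - 5)*(c + 1)*(c + 2)^2*(c + 3)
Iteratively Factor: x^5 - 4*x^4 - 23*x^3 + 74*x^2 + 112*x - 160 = (x + 2)*(x^4 - 6*x^3 - 11*x^2 + 96*x - 80) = (x - 4)*(x + 2)*(x^3 - 2*x^2 - 19*x + 20) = (x - 4)*(x - 1)*(x + 2)*(x^2 - x - 20) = (x - 5)*(x - 4)*(x - 1)*(x + 2)*(x + 4)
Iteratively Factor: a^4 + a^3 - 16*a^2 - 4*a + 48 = (a + 2)*(a^3 - a^2 - 14*a + 24) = (a + 2)*(a + 4)*(a^2 - 5*a + 6) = (a - 3)*(a + 2)*(a + 4)*(a - 2)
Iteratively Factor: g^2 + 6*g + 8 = (g + 4)*(g + 2)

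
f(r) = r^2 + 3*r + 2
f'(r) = 2*r + 3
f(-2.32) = 0.42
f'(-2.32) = -1.64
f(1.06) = 6.30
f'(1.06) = 5.12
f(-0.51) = 0.73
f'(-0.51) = 1.98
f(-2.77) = 1.36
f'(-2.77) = -2.54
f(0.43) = 3.47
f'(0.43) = 3.86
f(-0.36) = 1.05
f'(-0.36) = 2.28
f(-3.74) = 4.77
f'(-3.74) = -4.48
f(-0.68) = 0.42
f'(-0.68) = 1.64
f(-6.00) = 20.00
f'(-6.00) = -9.00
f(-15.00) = 182.00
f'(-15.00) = -27.00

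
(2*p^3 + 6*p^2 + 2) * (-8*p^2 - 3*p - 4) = -16*p^5 - 54*p^4 - 26*p^3 - 40*p^2 - 6*p - 8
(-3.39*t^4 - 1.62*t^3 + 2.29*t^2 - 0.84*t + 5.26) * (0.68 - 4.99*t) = 16.9161*t^5 + 5.7786*t^4 - 12.5287*t^3 + 5.7488*t^2 - 26.8186*t + 3.5768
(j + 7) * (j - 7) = j^2 - 49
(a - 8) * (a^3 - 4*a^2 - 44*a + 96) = a^4 - 12*a^3 - 12*a^2 + 448*a - 768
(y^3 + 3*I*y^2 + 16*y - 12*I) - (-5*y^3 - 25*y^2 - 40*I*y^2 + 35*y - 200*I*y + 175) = 6*y^3 + 25*y^2 + 43*I*y^2 - 19*y + 200*I*y - 175 - 12*I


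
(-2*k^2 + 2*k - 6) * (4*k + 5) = -8*k^3 - 2*k^2 - 14*k - 30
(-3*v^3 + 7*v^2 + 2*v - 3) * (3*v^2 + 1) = -9*v^5 + 21*v^4 + 3*v^3 - 2*v^2 + 2*v - 3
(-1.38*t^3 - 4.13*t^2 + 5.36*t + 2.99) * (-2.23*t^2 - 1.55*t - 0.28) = 3.0774*t^5 + 11.3489*t^4 - 5.1649*t^3 - 13.8193*t^2 - 6.1353*t - 0.8372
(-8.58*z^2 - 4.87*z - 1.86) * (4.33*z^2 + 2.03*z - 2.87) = -37.1514*z^4 - 38.5045*z^3 + 6.6847*z^2 + 10.2011*z + 5.3382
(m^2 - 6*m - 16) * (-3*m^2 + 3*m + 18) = -3*m^4 + 21*m^3 + 48*m^2 - 156*m - 288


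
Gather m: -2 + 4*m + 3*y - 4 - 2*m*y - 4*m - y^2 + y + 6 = -2*m*y - y^2 + 4*y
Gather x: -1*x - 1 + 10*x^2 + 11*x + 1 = 10*x^2 + 10*x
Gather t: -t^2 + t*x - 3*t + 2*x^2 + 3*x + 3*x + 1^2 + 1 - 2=-t^2 + t*(x - 3) + 2*x^2 + 6*x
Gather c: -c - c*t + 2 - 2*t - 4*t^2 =c*(-t - 1) - 4*t^2 - 2*t + 2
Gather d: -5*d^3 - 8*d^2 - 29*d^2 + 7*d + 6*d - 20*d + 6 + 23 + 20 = -5*d^3 - 37*d^2 - 7*d + 49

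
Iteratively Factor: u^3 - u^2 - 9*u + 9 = (u - 1)*(u^2 - 9) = (u - 3)*(u - 1)*(u + 3)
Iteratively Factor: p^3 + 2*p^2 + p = (p + 1)*(p^2 + p) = (p + 1)^2*(p)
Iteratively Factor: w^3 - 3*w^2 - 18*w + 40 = (w + 4)*(w^2 - 7*w + 10) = (w - 5)*(w + 4)*(w - 2)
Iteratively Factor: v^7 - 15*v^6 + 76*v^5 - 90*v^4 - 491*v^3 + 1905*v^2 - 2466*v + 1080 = (v - 3)*(v^6 - 12*v^5 + 40*v^4 + 30*v^3 - 401*v^2 + 702*v - 360) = (v - 3)*(v - 2)*(v^5 - 10*v^4 + 20*v^3 + 70*v^2 - 261*v + 180) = (v - 5)*(v - 3)*(v - 2)*(v^4 - 5*v^3 - 5*v^2 + 45*v - 36) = (v - 5)*(v - 3)*(v - 2)*(v - 1)*(v^3 - 4*v^2 - 9*v + 36) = (v - 5)*(v - 3)^2*(v - 2)*(v - 1)*(v^2 - v - 12) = (v - 5)*(v - 4)*(v - 3)^2*(v - 2)*(v - 1)*(v + 3)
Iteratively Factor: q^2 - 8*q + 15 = (q - 5)*(q - 3)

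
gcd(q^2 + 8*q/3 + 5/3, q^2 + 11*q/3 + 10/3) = q + 5/3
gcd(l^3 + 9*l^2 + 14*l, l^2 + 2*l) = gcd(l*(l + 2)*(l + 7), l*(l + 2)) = l^2 + 2*l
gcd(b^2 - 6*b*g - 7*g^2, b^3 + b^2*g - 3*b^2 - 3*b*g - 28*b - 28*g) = b + g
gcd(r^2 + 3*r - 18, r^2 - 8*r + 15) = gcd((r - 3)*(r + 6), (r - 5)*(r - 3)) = r - 3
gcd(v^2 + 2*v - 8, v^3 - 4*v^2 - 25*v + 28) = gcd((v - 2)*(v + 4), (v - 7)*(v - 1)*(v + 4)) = v + 4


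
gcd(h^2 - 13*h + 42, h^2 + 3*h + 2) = 1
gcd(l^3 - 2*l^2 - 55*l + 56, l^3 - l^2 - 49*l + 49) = l^2 + 6*l - 7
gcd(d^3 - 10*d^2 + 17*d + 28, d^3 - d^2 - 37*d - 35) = d^2 - 6*d - 7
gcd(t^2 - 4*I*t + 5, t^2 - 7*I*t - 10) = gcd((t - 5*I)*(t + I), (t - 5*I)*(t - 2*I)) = t - 5*I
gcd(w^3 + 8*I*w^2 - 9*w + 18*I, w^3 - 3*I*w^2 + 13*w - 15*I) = w^2 + 2*I*w + 3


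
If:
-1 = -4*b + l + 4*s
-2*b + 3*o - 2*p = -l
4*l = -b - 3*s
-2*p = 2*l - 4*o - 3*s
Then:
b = 13*s/17 + 4/17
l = -16*s/17 - 1/17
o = -125*s/17 - 11/17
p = -417*s/34 - 21/17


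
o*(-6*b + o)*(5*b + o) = -30*b^2*o - b*o^2 + o^3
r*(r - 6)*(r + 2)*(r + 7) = r^4 + 3*r^3 - 40*r^2 - 84*r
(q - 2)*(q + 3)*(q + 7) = q^3 + 8*q^2 + q - 42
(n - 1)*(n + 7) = n^2 + 6*n - 7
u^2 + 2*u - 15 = (u - 3)*(u + 5)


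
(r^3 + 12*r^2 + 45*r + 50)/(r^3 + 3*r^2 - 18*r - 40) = (r + 5)/(r - 4)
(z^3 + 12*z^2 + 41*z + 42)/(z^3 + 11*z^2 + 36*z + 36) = (z + 7)/(z + 6)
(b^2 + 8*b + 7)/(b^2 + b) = (b + 7)/b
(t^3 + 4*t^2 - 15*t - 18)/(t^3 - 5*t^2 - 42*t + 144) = (t + 1)/(t - 8)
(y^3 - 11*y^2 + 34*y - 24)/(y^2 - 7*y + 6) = y - 4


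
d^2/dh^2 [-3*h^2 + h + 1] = -6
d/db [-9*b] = -9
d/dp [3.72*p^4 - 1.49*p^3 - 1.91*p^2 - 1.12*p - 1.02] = 14.88*p^3 - 4.47*p^2 - 3.82*p - 1.12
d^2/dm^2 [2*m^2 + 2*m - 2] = 4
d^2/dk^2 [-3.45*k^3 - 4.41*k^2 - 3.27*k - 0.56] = -20.7*k - 8.82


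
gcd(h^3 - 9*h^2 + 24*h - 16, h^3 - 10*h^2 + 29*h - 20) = h^2 - 5*h + 4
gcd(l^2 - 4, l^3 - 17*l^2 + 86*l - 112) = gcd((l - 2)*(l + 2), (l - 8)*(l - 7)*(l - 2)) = l - 2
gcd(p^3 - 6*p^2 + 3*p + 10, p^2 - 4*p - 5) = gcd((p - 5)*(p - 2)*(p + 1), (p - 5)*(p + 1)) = p^2 - 4*p - 5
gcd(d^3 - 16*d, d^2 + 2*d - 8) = d + 4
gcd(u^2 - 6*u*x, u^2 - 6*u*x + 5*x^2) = 1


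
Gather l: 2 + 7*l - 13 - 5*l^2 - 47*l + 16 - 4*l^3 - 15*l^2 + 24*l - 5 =-4*l^3 - 20*l^2 - 16*l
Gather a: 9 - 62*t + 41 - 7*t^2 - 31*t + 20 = -7*t^2 - 93*t + 70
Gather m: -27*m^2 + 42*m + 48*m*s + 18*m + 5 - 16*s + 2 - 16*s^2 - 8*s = -27*m^2 + m*(48*s + 60) - 16*s^2 - 24*s + 7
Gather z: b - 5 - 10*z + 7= b - 10*z + 2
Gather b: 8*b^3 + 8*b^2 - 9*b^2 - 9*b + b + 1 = 8*b^3 - b^2 - 8*b + 1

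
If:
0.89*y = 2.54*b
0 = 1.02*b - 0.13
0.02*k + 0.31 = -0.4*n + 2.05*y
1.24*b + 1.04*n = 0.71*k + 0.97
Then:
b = 0.13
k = 0.42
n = 1.07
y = 0.36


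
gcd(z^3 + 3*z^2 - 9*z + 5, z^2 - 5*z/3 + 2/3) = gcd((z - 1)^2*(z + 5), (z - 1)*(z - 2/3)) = z - 1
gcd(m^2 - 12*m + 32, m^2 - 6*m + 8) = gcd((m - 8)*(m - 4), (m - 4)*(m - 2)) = m - 4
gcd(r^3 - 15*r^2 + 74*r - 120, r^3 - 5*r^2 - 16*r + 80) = r^2 - 9*r + 20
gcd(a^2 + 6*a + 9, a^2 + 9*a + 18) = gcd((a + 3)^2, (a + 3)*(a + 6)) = a + 3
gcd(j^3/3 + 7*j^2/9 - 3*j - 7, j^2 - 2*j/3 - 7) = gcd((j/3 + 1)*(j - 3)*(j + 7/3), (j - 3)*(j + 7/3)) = j^2 - 2*j/3 - 7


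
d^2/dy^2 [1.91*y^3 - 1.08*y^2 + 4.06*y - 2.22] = 11.46*y - 2.16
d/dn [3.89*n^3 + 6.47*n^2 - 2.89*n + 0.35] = 11.67*n^2 + 12.94*n - 2.89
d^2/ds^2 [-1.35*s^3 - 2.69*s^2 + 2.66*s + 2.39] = -8.1*s - 5.38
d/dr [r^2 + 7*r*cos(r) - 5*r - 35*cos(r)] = -7*r*sin(r) + 2*r + 35*sin(r) + 7*cos(r) - 5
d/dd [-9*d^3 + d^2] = d*(2 - 27*d)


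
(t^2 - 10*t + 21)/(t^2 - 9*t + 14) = (t - 3)/(t - 2)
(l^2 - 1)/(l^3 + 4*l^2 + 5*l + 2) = (l - 1)/(l^2 + 3*l + 2)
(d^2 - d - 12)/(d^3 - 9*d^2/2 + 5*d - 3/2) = 2*(d^2 - d - 12)/(2*d^3 - 9*d^2 + 10*d - 3)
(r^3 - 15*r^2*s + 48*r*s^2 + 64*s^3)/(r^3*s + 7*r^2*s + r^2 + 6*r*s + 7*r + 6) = (r^3 - 15*r^2*s + 48*r*s^2 + 64*s^3)/(r^3*s + 7*r^2*s + r^2 + 6*r*s + 7*r + 6)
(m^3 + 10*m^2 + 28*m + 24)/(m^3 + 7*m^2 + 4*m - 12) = (m + 2)/(m - 1)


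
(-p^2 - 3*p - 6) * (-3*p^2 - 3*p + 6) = 3*p^4 + 12*p^3 + 21*p^2 - 36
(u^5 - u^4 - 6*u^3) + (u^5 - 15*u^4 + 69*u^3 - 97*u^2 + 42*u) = 2*u^5 - 16*u^4 + 63*u^3 - 97*u^2 + 42*u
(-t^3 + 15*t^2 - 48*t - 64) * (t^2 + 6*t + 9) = -t^5 + 9*t^4 + 33*t^3 - 217*t^2 - 816*t - 576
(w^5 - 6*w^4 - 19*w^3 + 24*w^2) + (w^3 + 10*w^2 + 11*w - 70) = w^5 - 6*w^4 - 18*w^3 + 34*w^2 + 11*w - 70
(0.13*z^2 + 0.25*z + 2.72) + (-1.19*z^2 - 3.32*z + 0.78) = -1.06*z^2 - 3.07*z + 3.5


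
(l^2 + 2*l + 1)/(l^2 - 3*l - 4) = (l + 1)/(l - 4)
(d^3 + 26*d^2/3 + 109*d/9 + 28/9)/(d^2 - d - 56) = (9*d^2 + 15*d + 4)/(9*(d - 8))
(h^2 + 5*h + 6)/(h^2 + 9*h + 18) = (h + 2)/(h + 6)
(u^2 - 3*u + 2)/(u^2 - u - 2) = (u - 1)/(u + 1)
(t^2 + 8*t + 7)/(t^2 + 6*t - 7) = (t + 1)/(t - 1)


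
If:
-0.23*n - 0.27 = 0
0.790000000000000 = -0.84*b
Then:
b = -0.94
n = -1.17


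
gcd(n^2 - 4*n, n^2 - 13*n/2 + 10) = n - 4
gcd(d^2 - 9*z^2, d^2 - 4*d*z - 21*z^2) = d + 3*z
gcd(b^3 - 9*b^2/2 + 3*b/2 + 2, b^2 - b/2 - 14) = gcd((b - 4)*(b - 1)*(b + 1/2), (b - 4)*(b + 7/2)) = b - 4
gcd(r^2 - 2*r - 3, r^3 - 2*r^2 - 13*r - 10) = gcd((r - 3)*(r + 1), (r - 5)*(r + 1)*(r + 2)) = r + 1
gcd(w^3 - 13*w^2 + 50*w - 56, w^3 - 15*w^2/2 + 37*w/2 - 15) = w - 2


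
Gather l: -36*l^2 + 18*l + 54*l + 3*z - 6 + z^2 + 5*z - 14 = -36*l^2 + 72*l + z^2 + 8*z - 20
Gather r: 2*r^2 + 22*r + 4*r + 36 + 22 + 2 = 2*r^2 + 26*r + 60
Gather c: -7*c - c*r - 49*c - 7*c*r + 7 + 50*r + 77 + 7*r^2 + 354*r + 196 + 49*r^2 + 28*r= c*(-8*r - 56) + 56*r^2 + 432*r + 280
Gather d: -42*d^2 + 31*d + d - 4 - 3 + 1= -42*d^2 + 32*d - 6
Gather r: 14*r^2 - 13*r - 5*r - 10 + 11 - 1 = 14*r^2 - 18*r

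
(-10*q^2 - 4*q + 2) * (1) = -10*q^2 - 4*q + 2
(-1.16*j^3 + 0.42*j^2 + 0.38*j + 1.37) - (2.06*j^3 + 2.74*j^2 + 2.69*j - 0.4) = -3.22*j^3 - 2.32*j^2 - 2.31*j + 1.77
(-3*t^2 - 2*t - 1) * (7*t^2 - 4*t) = -21*t^4 - 2*t^3 + t^2 + 4*t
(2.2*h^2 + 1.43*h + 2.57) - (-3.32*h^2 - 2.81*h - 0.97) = 5.52*h^2 + 4.24*h + 3.54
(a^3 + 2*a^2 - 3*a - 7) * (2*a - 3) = 2*a^4 + a^3 - 12*a^2 - 5*a + 21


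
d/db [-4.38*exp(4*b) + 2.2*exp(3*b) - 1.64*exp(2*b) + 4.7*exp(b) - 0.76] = (-17.52*exp(3*b) + 6.6*exp(2*b) - 3.28*exp(b) + 4.7)*exp(b)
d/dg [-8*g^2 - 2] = -16*g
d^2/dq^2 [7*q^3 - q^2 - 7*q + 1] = 42*q - 2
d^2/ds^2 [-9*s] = 0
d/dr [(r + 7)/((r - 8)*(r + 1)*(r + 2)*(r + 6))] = (-3*r^4 - 30*r^3 + 31*r^2 + 728*r + 940)/(r^8 + 2*r^7 - 103*r^6 - 400*r^5 + 2216*r^4 + 15200*r^3 + 31888*r^2 + 28416*r + 9216)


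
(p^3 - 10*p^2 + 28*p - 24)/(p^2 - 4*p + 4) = p - 6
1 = 1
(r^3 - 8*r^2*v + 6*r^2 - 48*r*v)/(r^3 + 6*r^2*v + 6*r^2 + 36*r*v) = (r - 8*v)/(r + 6*v)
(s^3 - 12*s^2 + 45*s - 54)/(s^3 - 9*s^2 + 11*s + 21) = (s^2 - 9*s + 18)/(s^2 - 6*s - 7)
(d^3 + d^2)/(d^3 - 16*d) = d*(d + 1)/(d^2 - 16)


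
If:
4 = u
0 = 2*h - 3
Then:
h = 3/2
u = 4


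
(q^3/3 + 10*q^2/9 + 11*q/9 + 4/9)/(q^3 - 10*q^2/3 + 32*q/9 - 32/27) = 3*(3*q^3 + 10*q^2 + 11*q + 4)/(27*q^3 - 90*q^2 + 96*q - 32)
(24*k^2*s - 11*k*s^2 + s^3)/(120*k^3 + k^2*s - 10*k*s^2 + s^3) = s*(-3*k + s)/(-15*k^2 - 2*k*s + s^2)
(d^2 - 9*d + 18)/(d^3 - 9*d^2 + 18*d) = 1/d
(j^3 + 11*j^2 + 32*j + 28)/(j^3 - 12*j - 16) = (j + 7)/(j - 4)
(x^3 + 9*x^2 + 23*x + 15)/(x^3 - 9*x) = (x^2 + 6*x + 5)/(x*(x - 3))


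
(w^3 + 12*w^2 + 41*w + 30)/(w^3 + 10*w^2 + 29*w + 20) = (w + 6)/(w + 4)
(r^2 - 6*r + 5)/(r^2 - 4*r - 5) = (r - 1)/(r + 1)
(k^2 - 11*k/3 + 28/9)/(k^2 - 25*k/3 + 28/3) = (k - 7/3)/(k - 7)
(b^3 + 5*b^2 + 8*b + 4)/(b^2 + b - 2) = (b^2 + 3*b + 2)/(b - 1)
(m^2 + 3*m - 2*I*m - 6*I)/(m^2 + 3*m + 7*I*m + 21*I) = (m - 2*I)/(m + 7*I)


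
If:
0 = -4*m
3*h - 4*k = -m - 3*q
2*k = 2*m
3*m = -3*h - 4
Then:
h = -4/3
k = 0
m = 0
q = 4/3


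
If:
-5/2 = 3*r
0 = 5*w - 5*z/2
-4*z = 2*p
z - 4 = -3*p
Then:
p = 8/5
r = -5/6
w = -2/5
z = -4/5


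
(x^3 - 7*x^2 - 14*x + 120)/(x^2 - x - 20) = x - 6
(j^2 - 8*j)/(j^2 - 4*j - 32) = j/(j + 4)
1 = 1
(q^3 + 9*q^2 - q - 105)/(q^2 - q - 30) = (q^2 + 4*q - 21)/(q - 6)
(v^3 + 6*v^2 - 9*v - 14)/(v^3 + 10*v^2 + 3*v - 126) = (v^2 - v - 2)/(v^2 + 3*v - 18)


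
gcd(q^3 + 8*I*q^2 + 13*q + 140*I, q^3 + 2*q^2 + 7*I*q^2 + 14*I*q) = q + 7*I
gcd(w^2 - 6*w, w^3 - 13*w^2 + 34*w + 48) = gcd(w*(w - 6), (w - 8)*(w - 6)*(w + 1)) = w - 6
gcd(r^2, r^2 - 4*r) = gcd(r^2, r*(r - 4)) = r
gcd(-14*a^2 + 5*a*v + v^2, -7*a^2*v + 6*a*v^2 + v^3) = 7*a + v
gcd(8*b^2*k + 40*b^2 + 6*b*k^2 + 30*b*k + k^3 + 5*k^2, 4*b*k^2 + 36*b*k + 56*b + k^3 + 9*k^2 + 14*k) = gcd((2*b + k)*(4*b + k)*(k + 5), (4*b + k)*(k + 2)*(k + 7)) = 4*b + k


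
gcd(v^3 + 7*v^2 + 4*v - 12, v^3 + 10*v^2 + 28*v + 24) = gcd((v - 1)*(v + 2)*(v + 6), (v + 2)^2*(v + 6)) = v^2 + 8*v + 12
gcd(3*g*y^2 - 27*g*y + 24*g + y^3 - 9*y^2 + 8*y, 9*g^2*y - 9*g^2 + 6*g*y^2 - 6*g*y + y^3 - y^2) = 3*g*y - 3*g + y^2 - y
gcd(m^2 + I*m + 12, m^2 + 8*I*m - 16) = m + 4*I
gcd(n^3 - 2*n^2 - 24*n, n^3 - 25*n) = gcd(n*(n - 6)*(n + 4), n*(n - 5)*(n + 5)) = n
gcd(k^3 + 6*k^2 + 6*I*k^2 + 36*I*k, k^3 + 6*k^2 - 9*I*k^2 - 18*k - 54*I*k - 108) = k + 6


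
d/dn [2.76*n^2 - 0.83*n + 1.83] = 5.52*n - 0.83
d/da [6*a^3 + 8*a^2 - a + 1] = 18*a^2 + 16*a - 1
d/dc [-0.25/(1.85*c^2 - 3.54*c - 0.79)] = (0.925*c - 0.885)/(-1.85*c^2 + 3.54*c + 0.79)^2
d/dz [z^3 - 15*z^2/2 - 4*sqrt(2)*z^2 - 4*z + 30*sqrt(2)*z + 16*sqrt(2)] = 3*z^2 - 15*z - 8*sqrt(2)*z - 4 + 30*sqrt(2)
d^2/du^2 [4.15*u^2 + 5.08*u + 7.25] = 8.30000000000000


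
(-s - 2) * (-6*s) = 6*s^2 + 12*s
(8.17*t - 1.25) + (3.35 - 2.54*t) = 5.63*t + 2.1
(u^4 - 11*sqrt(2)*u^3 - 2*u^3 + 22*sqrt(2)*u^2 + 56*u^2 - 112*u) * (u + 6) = u^5 - 11*sqrt(2)*u^4 + 4*u^4 - 44*sqrt(2)*u^3 + 44*u^3 + 132*sqrt(2)*u^2 + 224*u^2 - 672*u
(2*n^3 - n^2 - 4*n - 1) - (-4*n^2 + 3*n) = 2*n^3 + 3*n^2 - 7*n - 1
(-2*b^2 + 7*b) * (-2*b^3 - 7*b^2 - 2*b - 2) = 4*b^5 - 45*b^3 - 10*b^2 - 14*b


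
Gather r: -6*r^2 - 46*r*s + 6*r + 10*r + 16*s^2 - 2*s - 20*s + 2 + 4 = -6*r^2 + r*(16 - 46*s) + 16*s^2 - 22*s + 6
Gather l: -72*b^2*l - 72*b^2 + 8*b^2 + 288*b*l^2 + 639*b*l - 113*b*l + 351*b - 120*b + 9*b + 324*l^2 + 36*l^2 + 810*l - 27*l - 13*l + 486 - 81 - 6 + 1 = -64*b^2 + 240*b + l^2*(288*b + 360) + l*(-72*b^2 + 526*b + 770) + 400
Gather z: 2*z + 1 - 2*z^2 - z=-2*z^2 + z + 1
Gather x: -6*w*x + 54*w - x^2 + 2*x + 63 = 54*w - x^2 + x*(2 - 6*w) + 63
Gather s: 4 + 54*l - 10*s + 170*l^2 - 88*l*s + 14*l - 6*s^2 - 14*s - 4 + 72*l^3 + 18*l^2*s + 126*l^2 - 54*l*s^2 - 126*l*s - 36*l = 72*l^3 + 296*l^2 + 32*l + s^2*(-54*l - 6) + s*(18*l^2 - 214*l - 24)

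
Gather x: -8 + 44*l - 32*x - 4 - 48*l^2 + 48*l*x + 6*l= -48*l^2 + 50*l + x*(48*l - 32) - 12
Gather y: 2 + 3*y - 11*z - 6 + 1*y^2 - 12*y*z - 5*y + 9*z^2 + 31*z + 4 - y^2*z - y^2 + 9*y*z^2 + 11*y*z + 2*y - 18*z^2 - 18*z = -y^2*z + y*(9*z^2 - z) - 9*z^2 + 2*z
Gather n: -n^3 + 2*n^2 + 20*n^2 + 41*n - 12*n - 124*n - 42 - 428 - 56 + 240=-n^3 + 22*n^2 - 95*n - 286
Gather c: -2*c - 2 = -2*c - 2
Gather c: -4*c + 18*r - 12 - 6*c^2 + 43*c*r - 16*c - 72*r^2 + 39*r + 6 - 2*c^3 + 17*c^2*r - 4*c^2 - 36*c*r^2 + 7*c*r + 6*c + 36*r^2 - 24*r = -2*c^3 + c^2*(17*r - 10) + c*(-36*r^2 + 50*r - 14) - 36*r^2 + 33*r - 6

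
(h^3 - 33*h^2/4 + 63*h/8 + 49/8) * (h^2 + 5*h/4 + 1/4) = h^5 - 7*h^4 - 35*h^3/16 + 445*h^2/32 + 77*h/8 + 49/32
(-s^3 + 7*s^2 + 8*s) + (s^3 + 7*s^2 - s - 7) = 14*s^2 + 7*s - 7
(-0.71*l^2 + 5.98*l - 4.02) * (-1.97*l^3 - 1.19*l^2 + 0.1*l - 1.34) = 1.3987*l^5 - 10.9357*l^4 + 0.732199999999999*l^3 + 6.3332*l^2 - 8.4152*l + 5.3868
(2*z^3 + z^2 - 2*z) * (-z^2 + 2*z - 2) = -2*z^5 + 3*z^4 - 6*z^2 + 4*z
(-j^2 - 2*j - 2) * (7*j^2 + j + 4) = -7*j^4 - 15*j^3 - 20*j^2 - 10*j - 8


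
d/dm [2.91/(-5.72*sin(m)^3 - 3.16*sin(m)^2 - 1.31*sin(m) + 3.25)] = (49.9356*sin(m)^2 + 18.3912*sin(m) + 3.8121)*cos(m)/(5.72*sin(m)^3 + 3.16*sin(m)^2 + 1.31*sin(m) - 3.25)^2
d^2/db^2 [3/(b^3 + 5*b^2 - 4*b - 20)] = 6*(-(3*b + 5)*(b^3 + 5*b^2 - 4*b - 20) + (3*b^2 + 10*b - 4)^2)/(b^3 + 5*b^2 - 4*b - 20)^3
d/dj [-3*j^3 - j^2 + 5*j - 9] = -9*j^2 - 2*j + 5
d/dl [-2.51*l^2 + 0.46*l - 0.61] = 0.46 - 5.02*l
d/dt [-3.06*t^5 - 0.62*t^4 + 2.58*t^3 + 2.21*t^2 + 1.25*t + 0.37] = -15.3*t^4 - 2.48*t^3 + 7.74*t^2 + 4.42*t + 1.25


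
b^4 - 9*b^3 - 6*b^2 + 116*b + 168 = (b - 7)*(b - 6)*(b + 2)^2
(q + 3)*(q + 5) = q^2 + 8*q + 15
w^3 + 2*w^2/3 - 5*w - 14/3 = (w - 7/3)*(w + 1)*(w + 2)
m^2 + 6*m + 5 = (m + 1)*(m + 5)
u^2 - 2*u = u*(u - 2)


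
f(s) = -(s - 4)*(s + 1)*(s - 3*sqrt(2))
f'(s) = -(s - 4)*(s + 1) - (s - 4)*(s - 3*sqrt(2)) - (s + 1)*(s - 3*sqrt(2))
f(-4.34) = 239.07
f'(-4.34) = -128.10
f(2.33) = -10.64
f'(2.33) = 8.74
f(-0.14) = -15.60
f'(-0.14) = -10.81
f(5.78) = -18.55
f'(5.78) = -25.23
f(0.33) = -19.10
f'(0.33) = -4.27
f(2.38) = -10.20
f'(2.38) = 8.75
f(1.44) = -17.51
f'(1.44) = 5.91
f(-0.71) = -6.76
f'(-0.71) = -20.52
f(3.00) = -4.97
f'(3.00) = 7.73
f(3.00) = -4.97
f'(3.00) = 7.73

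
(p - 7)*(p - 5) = p^2 - 12*p + 35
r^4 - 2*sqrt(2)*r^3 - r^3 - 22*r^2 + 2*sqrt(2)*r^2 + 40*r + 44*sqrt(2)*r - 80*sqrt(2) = (r - 4)*(r - 2)*(r + 5)*(r - 2*sqrt(2))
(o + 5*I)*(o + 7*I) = o^2 + 12*I*o - 35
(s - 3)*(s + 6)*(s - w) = s^3 - s^2*w + 3*s^2 - 3*s*w - 18*s + 18*w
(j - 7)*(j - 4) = j^2 - 11*j + 28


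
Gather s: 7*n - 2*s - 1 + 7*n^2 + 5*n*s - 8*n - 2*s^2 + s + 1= 7*n^2 - n - 2*s^2 + s*(5*n - 1)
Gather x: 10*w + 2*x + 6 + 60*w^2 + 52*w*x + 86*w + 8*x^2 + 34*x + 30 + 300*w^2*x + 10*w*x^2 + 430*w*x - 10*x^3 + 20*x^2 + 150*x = 60*w^2 + 96*w - 10*x^3 + x^2*(10*w + 28) + x*(300*w^2 + 482*w + 186) + 36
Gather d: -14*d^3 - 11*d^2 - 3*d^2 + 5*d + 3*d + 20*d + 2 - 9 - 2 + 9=-14*d^3 - 14*d^2 + 28*d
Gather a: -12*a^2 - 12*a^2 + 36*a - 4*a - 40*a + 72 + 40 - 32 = -24*a^2 - 8*a + 80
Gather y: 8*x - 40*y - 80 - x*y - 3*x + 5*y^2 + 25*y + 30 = 5*x + 5*y^2 + y*(-x - 15) - 50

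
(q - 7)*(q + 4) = q^2 - 3*q - 28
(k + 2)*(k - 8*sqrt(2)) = k^2 - 8*sqrt(2)*k + 2*k - 16*sqrt(2)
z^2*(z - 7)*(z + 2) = z^4 - 5*z^3 - 14*z^2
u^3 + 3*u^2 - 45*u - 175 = (u - 7)*(u + 5)^2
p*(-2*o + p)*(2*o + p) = -4*o^2*p + p^3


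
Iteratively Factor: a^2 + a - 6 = (a + 3)*(a - 2)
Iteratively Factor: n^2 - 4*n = (n - 4)*(n)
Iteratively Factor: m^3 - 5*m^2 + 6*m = (m - 3)*(m^2 - 2*m) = (m - 3)*(m - 2)*(m)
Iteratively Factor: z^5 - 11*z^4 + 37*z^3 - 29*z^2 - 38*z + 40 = (z - 2)*(z^4 - 9*z^3 + 19*z^2 + 9*z - 20) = (z - 5)*(z - 2)*(z^3 - 4*z^2 - z + 4) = (z - 5)*(z - 2)*(z - 1)*(z^2 - 3*z - 4) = (z - 5)*(z - 2)*(z - 1)*(z + 1)*(z - 4)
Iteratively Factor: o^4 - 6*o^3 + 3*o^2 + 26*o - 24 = (o - 3)*(o^3 - 3*o^2 - 6*o + 8) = (o - 3)*(o - 1)*(o^2 - 2*o - 8) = (o - 4)*(o - 3)*(o - 1)*(o + 2)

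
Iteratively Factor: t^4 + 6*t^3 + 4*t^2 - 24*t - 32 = (t + 4)*(t^3 + 2*t^2 - 4*t - 8) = (t + 2)*(t + 4)*(t^2 - 4) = (t - 2)*(t + 2)*(t + 4)*(t + 2)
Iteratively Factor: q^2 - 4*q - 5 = (q - 5)*(q + 1)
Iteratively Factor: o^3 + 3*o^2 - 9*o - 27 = (o + 3)*(o^2 - 9) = (o + 3)^2*(o - 3)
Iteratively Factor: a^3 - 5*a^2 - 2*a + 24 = (a - 3)*(a^2 - 2*a - 8) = (a - 3)*(a + 2)*(a - 4)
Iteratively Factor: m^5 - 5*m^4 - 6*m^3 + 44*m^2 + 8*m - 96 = (m + 2)*(m^4 - 7*m^3 + 8*m^2 + 28*m - 48) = (m - 3)*(m + 2)*(m^3 - 4*m^2 - 4*m + 16) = (m - 3)*(m - 2)*(m + 2)*(m^2 - 2*m - 8) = (m - 3)*(m - 2)*(m + 2)^2*(m - 4)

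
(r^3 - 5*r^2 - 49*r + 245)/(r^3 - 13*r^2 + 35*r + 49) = (r^2 + 2*r - 35)/(r^2 - 6*r - 7)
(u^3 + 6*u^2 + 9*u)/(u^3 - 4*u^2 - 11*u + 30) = u*(u + 3)/(u^2 - 7*u + 10)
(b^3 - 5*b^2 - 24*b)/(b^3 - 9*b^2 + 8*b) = (b + 3)/(b - 1)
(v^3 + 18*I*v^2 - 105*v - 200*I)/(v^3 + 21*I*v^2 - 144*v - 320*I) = (v + 5*I)/(v + 8*I)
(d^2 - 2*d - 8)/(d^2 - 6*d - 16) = (d - 4)/(d - 8)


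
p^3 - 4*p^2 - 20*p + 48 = (p - 6)*(p - 2)*(p + 4)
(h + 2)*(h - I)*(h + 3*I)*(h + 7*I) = h^4 + 2*h^3 + 9*I*h^3 - 11*h^2 + 18*I*h^2 - 22*h + 21*I*h + 42*I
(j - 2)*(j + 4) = j^2 + 2*j - 8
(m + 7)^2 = m^2 + 14*m + 49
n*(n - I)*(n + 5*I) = n^3 + 4*I*n^2 + 5*n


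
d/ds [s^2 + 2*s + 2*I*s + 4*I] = 2*s + 2 + 2*I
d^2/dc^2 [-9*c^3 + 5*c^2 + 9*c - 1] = 10 - 54*c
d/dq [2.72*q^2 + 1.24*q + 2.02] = 5.44*q + 1.24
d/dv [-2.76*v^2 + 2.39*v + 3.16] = 2.39 - 5.52*v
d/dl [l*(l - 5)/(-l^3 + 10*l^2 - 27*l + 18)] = (l^4 - 10*l^3 + 23*l^2 + 36*l - 90)/(l^6 - 20*l^5 + 154*l^4 - 576*l^3 + 1089*l^2 - 972*l + 324)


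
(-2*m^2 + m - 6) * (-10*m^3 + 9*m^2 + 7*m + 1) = 20*m^5 - 28*m^4 + 55*m^3 - 49*m^2 - 41*m - 6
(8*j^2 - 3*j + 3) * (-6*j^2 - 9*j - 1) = -48*j^4 - 54*j^3 + j^2 - 24*j - 3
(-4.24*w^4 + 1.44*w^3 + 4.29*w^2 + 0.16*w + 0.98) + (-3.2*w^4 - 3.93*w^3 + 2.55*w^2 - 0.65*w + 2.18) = -7.44*w^4 - 2.49*w^3 + 6.84*w^2 - 0.49*w + 3.16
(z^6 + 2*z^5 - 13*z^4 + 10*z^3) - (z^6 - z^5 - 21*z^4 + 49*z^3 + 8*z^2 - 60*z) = 3*z^5 + 8*z^4 - 39*z^3 - 8*z^2 + 60*z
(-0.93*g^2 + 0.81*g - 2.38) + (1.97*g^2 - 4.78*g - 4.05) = 1.04*g^2 - 3.97*g - 6.43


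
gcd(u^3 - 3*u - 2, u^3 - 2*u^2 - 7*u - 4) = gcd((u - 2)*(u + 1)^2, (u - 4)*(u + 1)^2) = u^2 + 2*u + 1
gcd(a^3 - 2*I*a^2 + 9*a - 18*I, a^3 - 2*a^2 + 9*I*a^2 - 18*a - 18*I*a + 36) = a + 3*I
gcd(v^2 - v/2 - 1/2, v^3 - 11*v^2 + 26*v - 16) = v - 1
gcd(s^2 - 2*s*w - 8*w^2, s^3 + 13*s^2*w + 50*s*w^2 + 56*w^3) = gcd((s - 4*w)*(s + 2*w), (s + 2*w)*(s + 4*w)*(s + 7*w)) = s + 2*w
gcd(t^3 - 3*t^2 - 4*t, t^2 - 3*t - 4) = t^2 - 3*t - 4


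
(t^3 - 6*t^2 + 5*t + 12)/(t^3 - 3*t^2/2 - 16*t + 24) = 2*(t^2 - 2*t - 3)/(2*t^2 + 5*t - 12)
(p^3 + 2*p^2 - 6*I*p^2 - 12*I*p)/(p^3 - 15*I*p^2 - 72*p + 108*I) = p*(p + 2)/(p^2 - 9*I*p - 18)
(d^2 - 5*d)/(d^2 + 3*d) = (d - 5)/(d + 3)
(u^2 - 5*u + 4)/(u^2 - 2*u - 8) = (u - 1)/(u + 2)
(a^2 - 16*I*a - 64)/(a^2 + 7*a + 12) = (a^2 - 16*I*a - 64)/(a^2 + 7*a + 12)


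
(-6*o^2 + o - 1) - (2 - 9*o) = -6*o^2 + 10*o - 3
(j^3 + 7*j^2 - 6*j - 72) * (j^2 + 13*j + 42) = j^5 + 20*j^4 + 127*j^3 + 144*j^2 - 1188*j - 3024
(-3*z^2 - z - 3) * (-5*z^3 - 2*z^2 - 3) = 15*z^5 + 11*z^4 + 17*z^3 + 15*z^2 + 3*z + 9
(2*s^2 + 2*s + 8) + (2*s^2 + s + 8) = 4*s^2 + 3*s + 16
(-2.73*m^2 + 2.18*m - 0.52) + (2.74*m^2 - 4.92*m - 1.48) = 0.0100000000000002*m^2 - 2.74*m - 2.0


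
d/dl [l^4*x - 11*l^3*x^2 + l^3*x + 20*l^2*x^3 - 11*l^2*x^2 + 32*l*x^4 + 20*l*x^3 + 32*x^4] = x*(4*l^3 - 33*l^2*x + 3*l^2 + 40*l*x^2 - 22*l*x + 32*x^3 + 20*x^2)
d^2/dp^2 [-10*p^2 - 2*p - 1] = -20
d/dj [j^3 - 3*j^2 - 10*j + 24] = 3*j^2 - 6*j - 10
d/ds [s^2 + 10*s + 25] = 2*s + 10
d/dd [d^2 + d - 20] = 2*d + 1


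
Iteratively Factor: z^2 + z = (z + 1)*(z)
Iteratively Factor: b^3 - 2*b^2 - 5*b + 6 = (b - 1)*(b^2 - b - 6) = (b - 3)*(b - 1)*(b + 2)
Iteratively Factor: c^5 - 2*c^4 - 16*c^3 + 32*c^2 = (c - 4)*(c^4 + 2*c^3 - 8*c^2) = (c - 4)*(c + 4)*(c^3 - 2*c^2) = c*(c - 4)*(c + 4)*(c^2 - 2*c) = c*(c - 4)*(c - 2)*(c + 4)*(c)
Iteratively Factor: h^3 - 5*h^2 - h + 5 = (h + 1)*(h^2 - 6*h + 5) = (h - 5)*(h + 1)*(h - 1)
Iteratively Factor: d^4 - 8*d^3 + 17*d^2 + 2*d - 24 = (d - 4)*(d^3 - 4*d^2 + d + 6) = (d - 4)*(d + 1)*(d^2 - 5*d + 6) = (d - 4)*(d - 2)*(d + 1)*(d - 3)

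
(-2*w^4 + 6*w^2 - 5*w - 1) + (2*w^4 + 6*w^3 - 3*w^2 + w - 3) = 6*w^3 + 3*w^2 - 4*w - 4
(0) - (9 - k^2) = k^2 - 9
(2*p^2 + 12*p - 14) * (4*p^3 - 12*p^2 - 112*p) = 8*p^5 + 24*p^4 - 424*p^3 - 1176*p^2 + 1568*p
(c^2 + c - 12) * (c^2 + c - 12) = c^4 + 2*c^3 - 23*c^2 - 24*c + 144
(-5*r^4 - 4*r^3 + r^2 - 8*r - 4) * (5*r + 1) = -25*r^5 - 25*r^4 + r^3 - 39*r^2 - 28*r - 4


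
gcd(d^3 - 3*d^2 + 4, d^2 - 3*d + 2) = d - 2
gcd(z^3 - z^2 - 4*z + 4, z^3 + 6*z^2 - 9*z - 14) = z - 2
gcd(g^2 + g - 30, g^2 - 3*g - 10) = g - 5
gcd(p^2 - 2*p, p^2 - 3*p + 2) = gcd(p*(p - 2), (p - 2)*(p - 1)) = p - 2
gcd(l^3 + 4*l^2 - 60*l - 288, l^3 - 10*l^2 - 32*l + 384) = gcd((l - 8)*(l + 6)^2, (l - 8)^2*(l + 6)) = l^2 - 2*l - 48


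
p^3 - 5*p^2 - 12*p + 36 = (p - 6)*(p - 2)*(p + 3)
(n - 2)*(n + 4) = n^2 + 2*n - 8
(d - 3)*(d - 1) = d^2 - 4*d + 3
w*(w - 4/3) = w^2 - 4*w/3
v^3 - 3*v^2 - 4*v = v*(v - 4)*(v + 1)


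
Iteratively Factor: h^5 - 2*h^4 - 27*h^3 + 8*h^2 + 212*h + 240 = (h + 3)*(h^4 - 5*h^3 - 12*h^2 + 44*h + 80) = (h - 4)*(h + 3)*(h^3 - h^2 - 16*h - 20) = (h - 5)*(h - 4)*(h + 3)*(h^2 + 4*h + 4) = (h - 5)*(h - 4)*(h + 2)*(h + 3)*(h + 2)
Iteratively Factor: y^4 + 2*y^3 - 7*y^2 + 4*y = (y - 1)*(y^3 + 3*y^2 - 4*y) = (y - 1)*(y + 4)*(y^2 - y) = (y - 1)^2*(y + 4)*(y)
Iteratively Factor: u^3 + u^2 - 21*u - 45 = (u - 5)*(u^2 + 6*u + 9) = (u - 5)*(u + 3)*(u + 3)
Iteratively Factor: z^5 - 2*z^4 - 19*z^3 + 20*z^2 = (z)*(z^4 - 2*z^3 - 19*z^2 + 20*z) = z*(z - 1)*(z^3 - z^2 - 20*z) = z^2*(z - 1)*(z^2 - z - 20) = z^2*(z - 1)*(z + 4)*(z - 5)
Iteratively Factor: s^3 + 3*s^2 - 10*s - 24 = (s + 4)*(s^2 - s - 6) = (s + 2)*(s + 4)*(s - 3)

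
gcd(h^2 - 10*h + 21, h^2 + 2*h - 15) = h - 3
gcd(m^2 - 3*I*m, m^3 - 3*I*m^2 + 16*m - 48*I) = m - 3*I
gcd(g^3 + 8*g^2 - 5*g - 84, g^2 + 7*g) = g + 7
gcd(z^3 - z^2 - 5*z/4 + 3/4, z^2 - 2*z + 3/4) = z^2 - 2*z + 3/4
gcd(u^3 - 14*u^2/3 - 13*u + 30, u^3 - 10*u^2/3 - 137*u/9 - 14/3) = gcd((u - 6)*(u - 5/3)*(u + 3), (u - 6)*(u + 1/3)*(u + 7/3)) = u - 6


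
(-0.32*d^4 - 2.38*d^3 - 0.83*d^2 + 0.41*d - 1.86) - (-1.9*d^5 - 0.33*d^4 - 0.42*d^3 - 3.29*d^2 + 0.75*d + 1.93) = 1.9*d^5 + 0.01*d^4 - 1.96*d^3 + 2.46*d^2 - 0.34*d - 3.79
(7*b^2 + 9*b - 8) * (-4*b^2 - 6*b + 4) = -28*b^4 - 78*b^3 + 6*b^2 + 84*b - 32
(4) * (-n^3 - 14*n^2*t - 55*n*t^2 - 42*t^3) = -4*n^3 - 56*n^2*t - 220*n*t^2 - 168*t^3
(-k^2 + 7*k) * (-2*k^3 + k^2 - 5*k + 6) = 2*k^5 - 15*k^4 + 12*k^3 - 41*k^2 + 42*k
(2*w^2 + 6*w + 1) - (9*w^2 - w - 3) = -7*w^2 + 7*w + 4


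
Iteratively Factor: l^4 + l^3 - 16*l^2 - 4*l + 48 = (l - 3)*(l^3 + 4*l^2 - 4*l - 16) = (l - 3)*(l + 4)*(l^2 - 4) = (l - 3)*(l - 2)*(l + 4)*(l + 2)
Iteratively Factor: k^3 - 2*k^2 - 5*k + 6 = (k - 1)*(k^2 - k - 6) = (k - 1)*(k + 2)*(k - 3)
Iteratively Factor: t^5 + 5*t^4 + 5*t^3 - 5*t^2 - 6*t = (t)*(t^4 + 5*t^3 + 5*t^2 - 5*t - 6) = t*(t + 1)*(t^3 + 4*t^2 + t - 6) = t*(t - 1)*(t + 1)*(t^2 + 5*t + 6) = t*(t - 1)*(t + 1)*(t + 2)*(t + 3)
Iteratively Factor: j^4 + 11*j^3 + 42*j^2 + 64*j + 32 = (j + 1)*(j^3 + 10*j^2 + 32*j + 32) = (j + 1)*(j + 4)*(j^2 + 6*j + 8) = (j + 1)*(j + 2)*(j + 4)*(j + 4)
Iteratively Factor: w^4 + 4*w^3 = (w)*(w^3 + 4*w^2) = w^2*(w^2 + 4*w) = w^3*(w + 4)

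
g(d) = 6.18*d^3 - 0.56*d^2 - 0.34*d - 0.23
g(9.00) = 4456.57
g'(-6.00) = 673.82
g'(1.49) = 39.15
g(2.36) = 77.08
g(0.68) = 1.22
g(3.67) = 296.46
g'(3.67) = 245.26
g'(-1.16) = 25.91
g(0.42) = -0.01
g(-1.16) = -10.24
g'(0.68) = 7.47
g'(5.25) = 504.79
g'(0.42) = 2.46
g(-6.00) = -1353.23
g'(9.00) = 1491.32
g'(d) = 18.54*d^2 - 1.12*d - 0.34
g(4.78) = 660.30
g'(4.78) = 417.92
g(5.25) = 876.82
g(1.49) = 18.46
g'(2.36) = 100.28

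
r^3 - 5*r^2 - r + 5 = (r - 5)*(r - 1)*(r + 1)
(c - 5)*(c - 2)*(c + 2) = c^3 - 5*c^2 - 4*c + 20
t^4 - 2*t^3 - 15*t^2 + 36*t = t*(t - 3)^2*(t + 4)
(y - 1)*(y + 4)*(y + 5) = y^3 + 8*y^2 + 11*y - 20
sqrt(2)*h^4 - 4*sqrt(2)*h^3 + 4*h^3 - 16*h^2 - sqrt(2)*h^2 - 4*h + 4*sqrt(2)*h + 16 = (h - 4)*(h - 1)*(h + 2*sqrt(2))*(sqrt(2)*h + sqrt(2))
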